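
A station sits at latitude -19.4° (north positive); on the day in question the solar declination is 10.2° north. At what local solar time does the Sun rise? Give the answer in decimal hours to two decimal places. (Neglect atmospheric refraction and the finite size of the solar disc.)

The sunset hour angle satisfies cos H_s = −tan φ tan δ = 0.0634, giving H_s = 86.37°.
Sunrise is at 12 − H_s/15 = 12 − 5.758 = 6.242 h local solar time.

6.24 h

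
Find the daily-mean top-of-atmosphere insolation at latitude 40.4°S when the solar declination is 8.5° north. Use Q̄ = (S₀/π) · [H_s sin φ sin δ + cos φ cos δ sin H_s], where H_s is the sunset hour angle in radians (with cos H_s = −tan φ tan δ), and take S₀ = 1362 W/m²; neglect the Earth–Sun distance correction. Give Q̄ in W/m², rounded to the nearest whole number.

The sunset hour angle satisfies cos H_s = −tan φ tan δ = 0.1272, giving H_s = 82.69°. In radians, H_s = 1.4432.
H_s sin φ sin δ = 1.4432 × -0.6481 × 0.1478 = -0.1382.
cos φ cos δ sin H_s = 0.7615 × 0.9890 × 0.9919 = 0.7470.
Q̄ = (1362/π) × (-0.1382 + 0.7470) = 433.54 × 0.6088 = 263.94 W/m².

264 W/m²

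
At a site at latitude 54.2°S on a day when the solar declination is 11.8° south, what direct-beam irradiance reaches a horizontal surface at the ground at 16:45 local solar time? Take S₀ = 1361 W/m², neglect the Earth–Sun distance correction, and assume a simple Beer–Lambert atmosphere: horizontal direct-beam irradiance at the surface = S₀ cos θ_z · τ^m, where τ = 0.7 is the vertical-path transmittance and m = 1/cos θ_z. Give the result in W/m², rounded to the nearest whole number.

Hour angle H = 15° × (16.75 − 12) = 71.25°.
cos θ_z = sin φ sin δ + cos φ cos δ cos H = (-0.8111)(-0.2045) + (0.5850)(0.9789)(0.3214) = 0.3499.
Air mass m = 1/cos θ_z = 1/0.3499 = 2.858; τ^m = 0.7^2.858 = 0.3608.
Surface direct beam = 1361 × 0.3499 × 0.3608 = 171.82 W/m².

172 W/m²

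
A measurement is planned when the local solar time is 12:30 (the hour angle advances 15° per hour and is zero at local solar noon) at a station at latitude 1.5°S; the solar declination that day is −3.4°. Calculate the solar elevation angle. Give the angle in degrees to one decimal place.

82.3°

Hour angle H = 15° × (12.5 − 12) = 7.50°.
With φ = -1.5°, δ = -3.4°, H = 7.50°: sin φ sin δ = 0.0016, cos φ cos δ cos H = 0.9894, so cos θ_z = 0.9910.
θ_z = arccos(0.9910) = 7.69°, so the elevation is 90° − 7.69° = 82.31°.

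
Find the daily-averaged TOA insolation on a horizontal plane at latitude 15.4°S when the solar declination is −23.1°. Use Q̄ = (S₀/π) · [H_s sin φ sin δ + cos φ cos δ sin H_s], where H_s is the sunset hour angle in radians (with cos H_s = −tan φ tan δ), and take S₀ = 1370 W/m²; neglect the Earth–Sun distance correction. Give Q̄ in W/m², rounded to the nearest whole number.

−tan φ tan δ = −(-0.2754)(-0.4265) = -0.1175; H_s = arccos(-0.1175) = 96.75°. In radians, H_s = 1.6886.
H_s sin φ sin δ = 1.6886 × -0.2656 × -0.3923 = 0.1759.
cos φ cos δ sin H_s = 0.9641 × 0.9198 × 0.9931 = 0.8807.
Q̄ = (1370/π) × (0.1759 + 0.8807) = 436.08 × 1.0566 = 460.76 W/m².

461 W/m²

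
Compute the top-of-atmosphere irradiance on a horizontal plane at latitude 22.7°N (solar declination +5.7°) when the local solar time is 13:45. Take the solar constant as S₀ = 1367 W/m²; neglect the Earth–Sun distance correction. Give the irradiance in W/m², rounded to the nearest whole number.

Hour angle H = 15° × (13.75 − 12) = 26.25°.
cos θ_z = sin(22.7°) sin(5.7°) + cos(22.7°) cos(5.7°) cos(26.25°) = 0.0383 + 0.8233 = 0.8616.
Top-of-atmosphere irradiance = S₀ cos θ_z = 1367 × 0.8616 = 1177.81 W/m².

1178 W/m²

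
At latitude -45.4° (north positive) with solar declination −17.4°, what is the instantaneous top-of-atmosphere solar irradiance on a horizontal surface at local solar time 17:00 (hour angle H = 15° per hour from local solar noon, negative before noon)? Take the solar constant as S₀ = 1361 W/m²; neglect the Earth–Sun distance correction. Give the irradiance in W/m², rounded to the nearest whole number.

Hour angle H = 15° × (17 − 12) = 75.00°.
cos θ_z = sin(-45.4°) sin(-17.4°) + cos(-45.4°) cos(-17.4°) cos(75.00°) = 0.2129 + 0.1734 = 0.3863.
Top-of-atmosphere irradiance = S₀ cos θ_z = 1361 × 0.3863 = 525.75 W/m².

526 W/m²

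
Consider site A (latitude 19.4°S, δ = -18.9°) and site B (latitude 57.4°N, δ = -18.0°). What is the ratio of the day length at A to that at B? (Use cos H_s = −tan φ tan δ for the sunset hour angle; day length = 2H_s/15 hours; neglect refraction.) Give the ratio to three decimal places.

1.630

A: H_s = arccos(−tan -19.4° · tan -18.9°) = 96.92°, so 2H_s/15 = 12.9227 h.
B: H_s = arccos(−tan 57.4° · tan -18.0°) = 59.47°, so 2H_s/15 = 7.9293 h.
Ratio A/B = 12.9227 / 7.9293 = 1.6297.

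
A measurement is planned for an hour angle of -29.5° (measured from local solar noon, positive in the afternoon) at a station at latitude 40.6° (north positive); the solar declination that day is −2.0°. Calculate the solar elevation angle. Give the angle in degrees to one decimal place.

cos θ_z = sin(40.6°) sin(-2.0°) + cos(40.6°) cos(-2.0°) cos(-29.50°) = -0.0227 + 0.6604 = 0.6377.
θ_z = arccos(0.6377) = 50.38°, so the elevation is 90° − 50.38° = 39.62°.

39.6°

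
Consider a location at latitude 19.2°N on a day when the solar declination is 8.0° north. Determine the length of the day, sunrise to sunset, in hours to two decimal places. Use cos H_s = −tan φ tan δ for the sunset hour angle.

cos H_s = −tan(19.2°) · tan(8.0°) = -0.0489, so H_s = arccos(-0.0489) = 92.80°.
Day length = 2 H_s / 15° h⁻¹ = 185.60° / 15 = 12.373 h.

12.37 hours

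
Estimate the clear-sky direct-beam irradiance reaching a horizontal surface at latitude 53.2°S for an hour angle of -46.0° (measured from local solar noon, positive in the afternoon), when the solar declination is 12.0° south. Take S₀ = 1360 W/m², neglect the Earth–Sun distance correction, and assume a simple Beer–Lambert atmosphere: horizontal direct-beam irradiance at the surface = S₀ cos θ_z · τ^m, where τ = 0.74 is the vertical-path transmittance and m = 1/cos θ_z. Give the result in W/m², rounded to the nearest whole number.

461 W/m²

With φ = -53.2°, δ = -12.0°, H = -46.00°: sin φ sin δ = 0.1665, cos φ cos δ cos H = 0.4070, so cos θ_z = 0.5735.
Air mass m = 1/cos θ_z = 1/0.5735 = 1.744; τ^m = 0.74^1.744 = 0.5915.
Surface direct beam = 1360 × 0.5735 × 0.5915 = 461.35 W/m².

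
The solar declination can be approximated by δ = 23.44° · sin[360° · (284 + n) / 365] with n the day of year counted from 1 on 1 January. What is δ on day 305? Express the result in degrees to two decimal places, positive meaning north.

-15.36°

360 × (284 + 305) / 365 = 580.932°; sin(580.932°) = -0.6552.
δ = 23.44 × -0.6552 = -15.358° ≈ -15.36°.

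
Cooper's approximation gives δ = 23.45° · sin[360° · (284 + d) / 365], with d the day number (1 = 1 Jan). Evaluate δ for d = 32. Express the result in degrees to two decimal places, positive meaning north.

-17.52°

360 × (284 + 32) / 365 = 311.671°; sin(311.671°) = -0.7470.
δ = 23.45 × -0.7470 = -17.517° ≈ -17.52°.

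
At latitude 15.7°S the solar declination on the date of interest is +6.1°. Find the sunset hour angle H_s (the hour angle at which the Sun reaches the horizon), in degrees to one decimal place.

cos H_s = −tan(-15.7°) · tan(6.1°) = 0.0300, so H_s = arccos(0.0300) = 88.28°.

88.3°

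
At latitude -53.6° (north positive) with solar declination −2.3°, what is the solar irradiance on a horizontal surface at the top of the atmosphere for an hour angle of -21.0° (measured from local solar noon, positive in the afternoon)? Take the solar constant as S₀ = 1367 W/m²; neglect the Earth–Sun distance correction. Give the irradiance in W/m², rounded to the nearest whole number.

With φ = -53.6°, δ = -2.3°, H = -21.00°: sin φ sin δ = 0.0323, cos φ cos δ cos H = 0.5536, so cos θ_z = 0.5859.
Top-of-atmosphere irradiance = S₀ cos θ_z = 1367 × 0.5859 = 800.93 W/m².

801 W/m²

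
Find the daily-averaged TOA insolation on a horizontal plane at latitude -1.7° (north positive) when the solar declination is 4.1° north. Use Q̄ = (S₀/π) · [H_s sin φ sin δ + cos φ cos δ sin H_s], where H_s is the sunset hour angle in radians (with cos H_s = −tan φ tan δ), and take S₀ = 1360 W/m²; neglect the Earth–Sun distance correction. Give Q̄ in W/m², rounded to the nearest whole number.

−tan φ tan δ = −(-0.0297)(0.0717) = 0.0021; H_s = arccos(0.0021) = 89.88°. In radians, H_s = 1.5687.
H_s sin φ sin δ = 1.5687 × -0.0297 × 0.0715 = -0.0033.
cos φ cos δ sin H_s = 0.9996 × 0.9974 × 1.0000 = 0.9970.
Q̄ = (1360/π) × (-0.0033 + 0.9970) = 432.90 × 0.9937 = 430.17 W/m².

430 W/m²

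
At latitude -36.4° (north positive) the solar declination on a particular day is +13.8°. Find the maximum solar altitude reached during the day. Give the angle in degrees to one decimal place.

At local solar noon the hour angle is zero, so the elevation is 90° − |φ − δ| = 90° − |-36.4° − (13.8°)| = 90° − 50.2° = 39.8°.

39.8°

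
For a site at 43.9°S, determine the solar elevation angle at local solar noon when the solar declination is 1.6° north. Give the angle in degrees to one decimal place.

At local solar noon the hour angle is zero, so the elevation is 90° − |φ − δ| = 90° − |-43.9° − (1.6°)| = 90° − 45.5° = 44.5°.

44.5°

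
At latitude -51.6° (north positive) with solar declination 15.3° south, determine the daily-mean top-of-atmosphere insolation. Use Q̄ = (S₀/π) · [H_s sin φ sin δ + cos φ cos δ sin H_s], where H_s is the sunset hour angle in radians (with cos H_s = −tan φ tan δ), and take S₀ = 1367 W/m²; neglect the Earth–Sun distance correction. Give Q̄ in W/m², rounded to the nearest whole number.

418 W/m²

−tan φ tan δ = −(-1.2617)(-0.2736) = -0.3452; H_s = arccos(-0.3452) = 110.19°. In radians, H_s = 1.9232.
H_s sin φ sin δ = 1.9232 × -0.7837 × -0.2639 = 0.3978.
cos φ cos δ sin H_s = 0.6211 × 0.9646 × 0.9385 = 0.5623.
Q̄ = (1367/π) × (0.3978 + 0.5623) = 435.13 × 0.9601 = 417.77 W/m².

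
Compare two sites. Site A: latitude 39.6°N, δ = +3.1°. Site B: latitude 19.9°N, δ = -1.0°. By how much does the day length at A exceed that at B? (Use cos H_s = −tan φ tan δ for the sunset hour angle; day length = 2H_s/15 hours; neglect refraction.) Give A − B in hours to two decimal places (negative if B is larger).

+0.39 h

A: H_s = arccos(−tan 39.6° · tan 3.1°) = 92.57°, so 2H_s/15 = 12.3427 h.
B: H_s = arccos(−tan 19.9° · tan -1.0°) = 89.64°, so 2H_s/15 = 11.9520 h.
A − B = 12.3427 − 11.9520 = 0.3907 h.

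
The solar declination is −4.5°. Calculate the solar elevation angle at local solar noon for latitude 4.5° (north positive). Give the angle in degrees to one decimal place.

At local solar noon the hour angle is zero, so the elevation is 90° − |φ − δ| = 90° − |4.5° − (-4.5°)| = 90° − 9.0° = 81.0°.

81.0°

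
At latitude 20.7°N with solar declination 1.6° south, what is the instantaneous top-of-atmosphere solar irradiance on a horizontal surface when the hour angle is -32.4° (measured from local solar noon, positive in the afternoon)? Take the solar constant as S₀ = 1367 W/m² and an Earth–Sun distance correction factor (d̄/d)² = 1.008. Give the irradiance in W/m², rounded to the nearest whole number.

With φ = 20.7°, δ = -1.6°, H = -32.40°: sin φ sin δ = -0.0099, cos φ cos δ cos H = 0.7895, so cos θ_z = 0.7796.
Top-of-atmosphere irradiance = S₀ (d̄/d)² cos θ_z = 1367 × 1.008 × 0.7796 = 1074.24 W/m².

1074 W/m²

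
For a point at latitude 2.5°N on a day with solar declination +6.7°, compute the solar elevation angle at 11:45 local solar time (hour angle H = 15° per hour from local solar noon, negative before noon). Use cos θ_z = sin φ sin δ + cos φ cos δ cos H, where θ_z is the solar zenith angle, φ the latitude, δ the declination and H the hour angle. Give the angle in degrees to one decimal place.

84.4°

Hour angle H = 15° × (11.75 − 12) = -3.75°.
cos θ_z = sin(2.5°) sin(6.7°) + cos(2.5°) cos(6.7°) cos(-3.75°) = 0.0051 + 0.9901 = 0.9952.
θ_z = arccos(0.9952) = 5.62°, so the elevation is 90° − 5.62° = 84.38°.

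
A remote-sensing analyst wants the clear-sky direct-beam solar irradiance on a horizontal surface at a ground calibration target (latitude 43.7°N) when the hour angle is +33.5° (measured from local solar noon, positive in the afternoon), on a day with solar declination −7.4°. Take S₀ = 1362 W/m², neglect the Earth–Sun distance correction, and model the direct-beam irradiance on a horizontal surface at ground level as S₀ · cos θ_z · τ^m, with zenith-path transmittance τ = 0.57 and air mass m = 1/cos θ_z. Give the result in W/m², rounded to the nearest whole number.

230 W/m²

cos θ_z = sin φ sin δ + cos φ cos δ cos H = (0.6909)(-0.1288) + (0.7230)(0.9917)(0.8339) = 0.5089.
Air mass m = 1/cos θ_z = 1/0.5089 = 1.965; τ^m = 0.57^1.965 = 0.3314.
Surface direct beam = 1362 × 0.5089 × 0.3314 = 229.70 W/m².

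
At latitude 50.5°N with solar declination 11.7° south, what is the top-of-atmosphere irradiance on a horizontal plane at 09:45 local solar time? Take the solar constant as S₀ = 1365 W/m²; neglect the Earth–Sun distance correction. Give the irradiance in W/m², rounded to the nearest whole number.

Hour angle H = 15° × (9.75 − 12) = -33.75°.
With φ = 50.5°, δ = -11.7°, H = -33.75°: sin φ sin δ = -0.1565, cos φ cos δ cos H = 0.5179, so cos θ_z = 0.3614.
Top-of-atmosphere irradiance = S₀ cos θ_z = 1365 × 0.3614 = 493.31 W/m².

493 W/m²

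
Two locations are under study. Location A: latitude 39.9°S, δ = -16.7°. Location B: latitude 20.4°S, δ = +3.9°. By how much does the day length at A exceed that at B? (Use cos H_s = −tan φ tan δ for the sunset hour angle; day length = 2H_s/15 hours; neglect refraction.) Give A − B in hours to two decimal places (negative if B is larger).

A: H_s = arccos(−tan -39.9° · tan -16.7°) = 104.53°, so 2H_s/15 = 13.9373 h.
B: H_s = arccos(−tan -20.4° · tan 3.9°) = 88.55°, so 2H_s/15 = 11.8067 h.
A − B = 13.9373 − 11.8067 = 2.1306 h.

+2.13 h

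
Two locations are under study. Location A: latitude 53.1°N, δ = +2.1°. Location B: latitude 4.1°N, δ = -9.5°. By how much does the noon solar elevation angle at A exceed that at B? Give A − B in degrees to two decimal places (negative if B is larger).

-37.40°

A: 90° − |53.1 − (2.1)| = 39.00°.
B: 90° − |4.1 − (-9.5)| = 76.40°.
A − B = 39.00 − 76.40 = -37.40°.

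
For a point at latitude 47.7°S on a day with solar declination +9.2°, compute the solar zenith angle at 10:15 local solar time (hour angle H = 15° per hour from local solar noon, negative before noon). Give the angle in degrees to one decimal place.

Hour angle H = 15° × (10.25 − 12) = -26.25°.
With φ = -47.7°, δ = 9.2°, H = -26.25°: sin φ sin δ = -0.1183, cos φ cos δ cos H = 0.5958, so cos θ_z = 0.4775.
θ_z = arccos(0.4775) = 61.48°.

61.5°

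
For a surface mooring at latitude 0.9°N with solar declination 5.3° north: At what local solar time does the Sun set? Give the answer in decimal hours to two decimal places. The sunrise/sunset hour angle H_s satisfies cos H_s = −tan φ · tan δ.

The sunset hour angle satisfies cos H_s = −tan φ tan δ = -0.0015, giving H_s = 90.09°.
Sunset is at 12 + H_s/15 = 12 + 6.006 = 18.006 h local solar time.

18.01 h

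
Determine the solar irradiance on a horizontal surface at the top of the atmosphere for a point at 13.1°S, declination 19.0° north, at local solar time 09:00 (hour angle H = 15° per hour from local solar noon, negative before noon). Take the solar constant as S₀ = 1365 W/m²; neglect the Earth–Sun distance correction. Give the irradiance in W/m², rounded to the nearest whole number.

788 W/m²

Hour angle H = 15° × (9 − 12) = -45.00°.
With φ = -13.1°, δ = 19.0°, H = -45.00°: sin φ sin δ = -0.0738, cos φ cos δ cos H = 0.6512, so cos θ_z = 0.5774.
Top-of-atmosphere irradiance = S₀ cos θ_z = 1365 × 0.5774 = 788.15 W/m².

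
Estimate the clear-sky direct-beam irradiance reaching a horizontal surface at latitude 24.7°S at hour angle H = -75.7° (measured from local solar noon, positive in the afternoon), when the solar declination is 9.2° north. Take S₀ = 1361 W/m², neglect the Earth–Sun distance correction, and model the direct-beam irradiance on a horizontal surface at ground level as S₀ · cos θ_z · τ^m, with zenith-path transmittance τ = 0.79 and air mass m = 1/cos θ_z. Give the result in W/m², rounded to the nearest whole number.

46 W/m²

cos θ_z = sin(-24.7°) sin(9.2°) + cos(-24.7°) cos(9.2°) cos(-75.70°) = -0.0668 + 0.2215 = 0.1547.
Air mass m = 1/cos θ_z = 1/0.1547 = 6.464; τ^m = 0.79^6.464 = 0.2179.
Surface direct beam = 1361 × 0.1547 × 0.2179 = 45.88 W/m².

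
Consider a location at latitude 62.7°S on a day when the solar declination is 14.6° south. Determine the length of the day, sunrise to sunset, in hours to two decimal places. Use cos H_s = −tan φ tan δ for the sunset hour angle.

16.04 hours

cos H_s = −tan(-62.7°) · tan(-14.6°) = -0.5047, so H_s = arccos(-0.5047) = 120.31°.
Day length = 2 H_s / 15° h⁻¹ = 240.62° / 15 = 16.041 h.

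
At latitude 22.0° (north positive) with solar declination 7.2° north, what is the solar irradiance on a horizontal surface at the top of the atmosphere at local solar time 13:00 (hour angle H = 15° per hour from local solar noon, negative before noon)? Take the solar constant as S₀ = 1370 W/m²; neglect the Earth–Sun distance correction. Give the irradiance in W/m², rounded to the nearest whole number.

Hour angle H = 15° × (13 − 12) = 15.00°.
cos θ_z = sin(22.0°) sin(7.2°) + cos(22.0°) cos(7.2°) cos(15.00°) = 0.0470 + 0.8885 = 0.9355.
Top-of-atmosphere irradiance = S₀ cos θ_z = 1370 × 0.9355 = 1281.63 W/m².

1282 W/m²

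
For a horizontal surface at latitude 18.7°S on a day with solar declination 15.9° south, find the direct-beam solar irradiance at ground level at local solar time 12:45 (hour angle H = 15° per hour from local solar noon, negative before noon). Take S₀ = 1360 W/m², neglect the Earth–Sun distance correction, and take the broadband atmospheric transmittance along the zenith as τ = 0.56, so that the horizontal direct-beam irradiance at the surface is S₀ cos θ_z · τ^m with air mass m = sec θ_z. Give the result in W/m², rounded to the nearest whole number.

739 W/m²

Hour angle H = 15° × (12.75 − 12) = 11.25°.
With φ = -18.7°, δ = -15.9°, H = 11.25°: sin φ sin δ = 0.0878, cos φ cos δ cos H = 0.8935, so cos θ_z = 0.9813.
Air mass m = 1/cos θ_z = 1/0.9813 = 1.019; τ^m = 0.56^1.019 = 0.5539.
Surface direct beam = 1360 × 0.9813 × 0.5539 = 739.22 W/m².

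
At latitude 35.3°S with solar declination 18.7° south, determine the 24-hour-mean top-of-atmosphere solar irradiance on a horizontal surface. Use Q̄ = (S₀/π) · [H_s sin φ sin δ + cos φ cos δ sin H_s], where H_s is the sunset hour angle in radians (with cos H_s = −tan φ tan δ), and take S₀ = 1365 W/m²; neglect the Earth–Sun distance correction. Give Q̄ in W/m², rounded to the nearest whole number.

472 W/m²

The sunset hour angle satisfies cos H_s = −tan φ tan δ = -0.2397, giving H_s = 103.87°. In radians, H_s = 1.8129.
H_s sin φ sin δ = 1.8129 × -0.5779 × -0.3206 = 0.3359.
cos φ cos δ sin H_s = 0.8161 × 0.9472 × 0.9708 = 0.7504.
Q̄ = (1365/π) × (0.3359 + 0.7504) = 434.49 × 1.0863 = 471.99 W/m².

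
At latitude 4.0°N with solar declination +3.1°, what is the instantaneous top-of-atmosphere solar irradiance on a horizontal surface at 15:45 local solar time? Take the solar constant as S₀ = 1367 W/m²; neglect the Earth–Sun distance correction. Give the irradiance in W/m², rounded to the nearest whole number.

Hour angle H = 15° × (15.75 − 12) = 56.25°.
cos θ_z = sin φ sin δ + cos φ cos δ cos H = (0.0698)(0.0541) + (0.9976)(0.9985)(0.5556) = 0.5572.
Top-of-atmosphere irradiance = S₀ cos θ_z = 1367 × 0.5572 = 761.69 W/m².

762 W/m²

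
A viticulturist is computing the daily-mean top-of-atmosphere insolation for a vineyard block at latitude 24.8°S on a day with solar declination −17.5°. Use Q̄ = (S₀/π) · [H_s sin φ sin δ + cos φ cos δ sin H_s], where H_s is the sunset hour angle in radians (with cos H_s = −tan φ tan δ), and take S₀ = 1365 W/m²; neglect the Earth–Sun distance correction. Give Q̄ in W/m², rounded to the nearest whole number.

466 W/m²

cos H_s = −tan(-24.8°) · tan(-17.5°) = -0.1457, so H_s = arccos(-0.1457) = 98.38°. In radians, H_s = 1.7171.
H_s sin φ sin δ = 1.7171 × -0.4195 × -0.3007 = 0.2166.
cos φ cos δ sin H_s = 0.9078 × 0.9537 × 0.9893 = 0.8565.
Q̄ = (1365/π) × (0.2166 + 0.8565) = 434.49 × 1.0731 = 466.25 W/m².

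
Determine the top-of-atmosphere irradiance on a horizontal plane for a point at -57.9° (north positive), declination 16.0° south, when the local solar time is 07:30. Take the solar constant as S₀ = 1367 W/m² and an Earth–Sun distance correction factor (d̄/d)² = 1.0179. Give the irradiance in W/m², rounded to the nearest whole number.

597 W/m²

Hour angle H = 15° × (7.5 − 12) = -67.50°.
cos θ_z = sin φ sin δ + cos φ cos δ cos H = (-0.8471)(-0.2756) + (0.5314)(0.9613)(0.3827) = 0.4290.
Top-of-atmosphere irradiance = S₀ (d̄/d)² cos θ_z = 1367 × 1.0179 × 0.4290 = 596.94 W/m².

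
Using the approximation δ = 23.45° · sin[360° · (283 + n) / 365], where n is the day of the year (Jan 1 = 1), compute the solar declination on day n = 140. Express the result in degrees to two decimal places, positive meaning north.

360 × (283 + 140) / 365 = 417.205°; sin(417.205°) = 0.8406.
δ = 23.45 × 0.8406 = 19.712° ≈ +19.71°.

+19.71°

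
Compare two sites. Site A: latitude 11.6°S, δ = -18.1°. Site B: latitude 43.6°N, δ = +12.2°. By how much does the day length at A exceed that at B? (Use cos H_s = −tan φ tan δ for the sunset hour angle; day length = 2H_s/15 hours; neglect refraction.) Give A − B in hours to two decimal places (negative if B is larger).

-1.07 h

A: H_s = arccos(−tan -11.6° · tan -18.1°) = 93.85°, so 2H_s/15 = 12.5133 h.
B: H_s = arccos(−tan 43.6° · tan 12.2°) = 101.88°, so 2H_s/15 = 13.5840 h.
A − B = 12.5133 − 13.5840 = -1.0707 h.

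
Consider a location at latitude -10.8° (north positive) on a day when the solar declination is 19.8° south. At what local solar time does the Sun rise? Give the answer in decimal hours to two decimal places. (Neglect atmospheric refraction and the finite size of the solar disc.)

5.74 h

cos H_s = −tan(-10.8°) · tan(-19.8°) = -0.0687, so H_s = arccos(-0.0687) = 93.94°.
Sunrise is at 12 − H_s/15 = 12 − 6.263 = 5.737 h local solar time.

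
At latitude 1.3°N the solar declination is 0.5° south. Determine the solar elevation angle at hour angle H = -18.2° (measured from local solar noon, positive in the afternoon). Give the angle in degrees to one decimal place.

With φ = 1.3°, δ = -0.5°, H = -18.20°: sin φ sin δ = -0.0002, cos φ cos δ cos H = 0.9497, so cos θ_z = 0.9495.
θ_z = arccos(0.9495) = 18.29°, so the elevation is 90° − 18.29° = 71.71°.

71.7°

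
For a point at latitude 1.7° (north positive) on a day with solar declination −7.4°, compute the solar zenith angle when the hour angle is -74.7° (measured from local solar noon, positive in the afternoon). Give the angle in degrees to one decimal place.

With φ = 1.7°, δ = -7.4°, H = -74.70°: sin φ sin δ = -0.0038, cos φ cos δ cos H = 0.2616, so cos θ_z = 0.2578.
θ_z = arccos(0.2578) = 75.06°.

75.1°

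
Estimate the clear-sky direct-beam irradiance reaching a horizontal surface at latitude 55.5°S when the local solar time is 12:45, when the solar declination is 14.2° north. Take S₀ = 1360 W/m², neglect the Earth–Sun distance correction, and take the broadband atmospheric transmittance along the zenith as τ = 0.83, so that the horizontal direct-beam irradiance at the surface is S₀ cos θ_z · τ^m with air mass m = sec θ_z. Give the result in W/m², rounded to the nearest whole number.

263 W/m²

Hour angle H = 15° × (12.75 − 12) = 11.25°.
With φ = -55.5°, δ = 14.2°, H = 11.25°: sin φ sin δ = -0.2022, cos φ cos δ cos H = 0.5385, so cos θ_z = 0.3363.
Air mass m = 1/cos θ_z = 1/0.3363 = 2.974; τ^m = 0.83^2.974 = 0.5746.
Surface direct beam = 1360 × 0.3363 × 0.5746 = 262.80 W/m².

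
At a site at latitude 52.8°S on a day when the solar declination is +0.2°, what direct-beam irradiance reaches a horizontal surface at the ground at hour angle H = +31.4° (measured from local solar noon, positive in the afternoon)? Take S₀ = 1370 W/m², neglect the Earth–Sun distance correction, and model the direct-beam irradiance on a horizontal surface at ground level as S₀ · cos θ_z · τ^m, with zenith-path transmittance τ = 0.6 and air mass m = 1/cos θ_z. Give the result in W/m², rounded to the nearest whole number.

cos θ_z = sin φ sin δ + cos φ cos δ cos H = (-0.7965)(0.0035) + (0.6046)(1.0000)(0.8536) = 0.5133.
Air mass m = 1/cos θ_z = 1/0.5133 = 1.948; τ^m = 0.6^1.948 = 0.3697.
Surface direct beam = 1370 × 0.5133 × 0.3697 = 259.98 W/m².

260 W/m²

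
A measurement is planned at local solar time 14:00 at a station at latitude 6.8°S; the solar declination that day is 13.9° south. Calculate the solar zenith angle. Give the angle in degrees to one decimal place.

30.3°

Hour angle H = 15° × (14 − 12) = 30.00°.
cos θ_z = sin(-6.8°) sin(-13.9°) + cos(-6.8°) cos(-13.9°) cos(30.00°) = 0.0284 + 0.8348 = 0.8632.
θ_z = arccos(0.8632) = 30.32°.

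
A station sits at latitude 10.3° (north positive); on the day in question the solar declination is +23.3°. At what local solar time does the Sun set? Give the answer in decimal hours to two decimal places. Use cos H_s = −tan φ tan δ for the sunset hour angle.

18.30 h

−tan φ tan δ = −(0.1817)(0.4307) = -0.0783; H_s = arccos(-0.0783) = 94.49°.
Sunset is at 12 + H_s/15 = 12 + 6.299 = 18.299 h local solar time.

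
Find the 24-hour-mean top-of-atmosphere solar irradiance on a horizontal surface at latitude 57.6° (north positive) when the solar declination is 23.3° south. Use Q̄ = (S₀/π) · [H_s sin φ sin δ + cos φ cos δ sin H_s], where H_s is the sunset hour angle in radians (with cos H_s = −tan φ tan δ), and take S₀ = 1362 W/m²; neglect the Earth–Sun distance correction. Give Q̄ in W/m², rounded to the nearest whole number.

37 W/m²

cos H_s = −tan(57.6°) · tan(-23.3°) = 0.6786, so H_s = arccos(0.6786) = 47.27°. In radians, H_s = 0.8250.
H_s sin φ sin δ = 0.8250 × 0.8443 × -0.3955 = -0.2755.
cos φ cos δ sin H_s = 0.5358 × 0.9184 × 0.7345 = 0.3614.
Q̄ = (1362/π) × (-0.2755 + 0.3614) = 433.54 × 0.0859 = 37.24 W/m².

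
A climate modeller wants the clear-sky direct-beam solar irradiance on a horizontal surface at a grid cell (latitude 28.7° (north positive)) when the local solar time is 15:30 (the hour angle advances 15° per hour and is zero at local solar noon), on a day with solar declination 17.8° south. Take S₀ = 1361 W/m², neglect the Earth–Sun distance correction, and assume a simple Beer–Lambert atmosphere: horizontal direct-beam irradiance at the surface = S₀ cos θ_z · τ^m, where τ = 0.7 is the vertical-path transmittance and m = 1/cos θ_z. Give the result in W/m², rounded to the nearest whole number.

Hour angle H = 15° × (15.5 − 12) = 52.50°.
With φ = 28.7°, δ = -17.8°, H = 52.50°: sin φ sin δ = -0.1468, cos φ cos δ cos H = 0.5084, so cos θ_z = 0.3616.
Air mass m = 1/cos θ_z = 1/0.3616 = 2.765; τ^m = 0.7^2.765 = 0.3730.
Surface direct beam = 1361 × 0.3616 × 0.3730 = 183.57 W/m².

184 W/m²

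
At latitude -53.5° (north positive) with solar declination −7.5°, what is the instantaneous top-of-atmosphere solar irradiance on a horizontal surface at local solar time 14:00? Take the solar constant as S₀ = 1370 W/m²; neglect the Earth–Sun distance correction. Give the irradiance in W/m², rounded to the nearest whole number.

843 W/m²

Hour angle H = 15° × (14 − 12) = 30.00°.
With φ = -53.5°, δ = -7.5°, H = 30.00°: sin φ sin δ = 0.1049, cos φ cos δ cos H = 0.5107, so cos θ_z = 0.6156.
Top-of-atmosphere irradiance = S₀ cos θ_z = 1370 × 0.6156 = 843.37 W/m².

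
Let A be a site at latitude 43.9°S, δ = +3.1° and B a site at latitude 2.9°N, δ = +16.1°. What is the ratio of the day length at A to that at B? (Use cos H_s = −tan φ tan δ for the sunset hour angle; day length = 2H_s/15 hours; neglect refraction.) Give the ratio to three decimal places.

0.958

A: H_s = arccos(−tan -43.9° · tan 3.1°) = 87.01°, so 2H_s/15 = 11.6013 h.
B: H_s = arccos(−tan 2.9° · tan 16.1°) = 90.84°, so 2H_s/15 = 12.1120 h.
Ratio A/B = 11.6013 / 12.1120 = 0.9578.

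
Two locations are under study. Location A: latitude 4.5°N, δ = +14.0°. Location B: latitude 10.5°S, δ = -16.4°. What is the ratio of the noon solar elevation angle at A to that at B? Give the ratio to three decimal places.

0.957

A: 90° − |4.5 − (14.0)| = 80.50°.
B: 90° − |-10.5 − (-16.4)| = 84.10°.
Ratio A/B = 80.5000 / 84.1000 = 0.9572.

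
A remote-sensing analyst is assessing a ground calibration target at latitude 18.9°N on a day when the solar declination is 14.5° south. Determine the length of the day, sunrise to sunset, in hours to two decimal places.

11.32 hours

−tan φ tan δ = −(0.3424)(-0.2586) = 0.0885; H_s = arccos(0.0885) = 84.92°.
Day length = 2 H_s / 15° h⁻¹ = 169.84° / 15 = 11.323 h.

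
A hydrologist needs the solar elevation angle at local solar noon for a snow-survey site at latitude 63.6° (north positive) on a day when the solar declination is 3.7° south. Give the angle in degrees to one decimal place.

At local solar noon the hour angle is zero, so the elevation is 90° − |φ − δ| = 90° − |63.6° − (-3.7°)| = 90° − 67.3° = 22.7°.

22.7°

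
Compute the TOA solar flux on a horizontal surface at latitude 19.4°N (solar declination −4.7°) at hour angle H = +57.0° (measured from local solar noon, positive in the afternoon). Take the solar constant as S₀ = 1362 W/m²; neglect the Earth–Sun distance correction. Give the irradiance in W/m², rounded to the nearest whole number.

660 W/m²

cos θ_z = sin(19.4°) sin(-4.7°) + cos(19.4°) cos(-4.7°) cos(57.00°) = -0.0272 + 0.5120 = 0.4848.
Top-of-atmosphere irradiance = S₀ cos θ_z = 1362 × 0.4848 = 660.30 W/m².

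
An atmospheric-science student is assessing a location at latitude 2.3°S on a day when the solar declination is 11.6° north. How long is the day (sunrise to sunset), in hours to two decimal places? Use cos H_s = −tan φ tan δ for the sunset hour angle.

11.94 hours

cos H_s = −tan(-2.3°) · tan(11.6°) = 0.0082, so H_s = arccos(0.0082) = 89.53°.
Day length = 2 H_s / 15° h⁻¹ = 179.06° / 15 = 11.937 h.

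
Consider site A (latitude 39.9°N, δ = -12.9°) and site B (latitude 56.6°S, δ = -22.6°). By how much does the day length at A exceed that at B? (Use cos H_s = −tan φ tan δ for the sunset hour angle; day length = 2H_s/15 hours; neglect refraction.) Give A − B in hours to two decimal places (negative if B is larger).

-6.69 h

A: H_s = arccos(−tan 39.9° · tan -12.9°) = 78.96°, so 2H_s/15 = 10.5280 h.
B: H_s = arccos(−tan -56.6° · tan -22.6°) = 129.15°, so 2H_s/15 = 17.2200 h.
A − B = 10.5280 − 17.2200 = -6.6920 h.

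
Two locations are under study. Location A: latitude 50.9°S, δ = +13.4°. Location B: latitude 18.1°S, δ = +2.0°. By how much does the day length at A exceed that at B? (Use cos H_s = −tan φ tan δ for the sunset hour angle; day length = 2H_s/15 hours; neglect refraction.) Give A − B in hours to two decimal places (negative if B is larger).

-2.19 h

A: H_s = arccos(−tan -50.9° · tan 13.4°) = 72.95°, so 2H_s/15 = 9.7267 h.
B: H_s = arccos(−tan -18.1° · tan 2.0°) = 89.35°, so 2H_s/15 = 11.9133 h.
A − B = 9.7267 − 11.9133 = -2.1866 h.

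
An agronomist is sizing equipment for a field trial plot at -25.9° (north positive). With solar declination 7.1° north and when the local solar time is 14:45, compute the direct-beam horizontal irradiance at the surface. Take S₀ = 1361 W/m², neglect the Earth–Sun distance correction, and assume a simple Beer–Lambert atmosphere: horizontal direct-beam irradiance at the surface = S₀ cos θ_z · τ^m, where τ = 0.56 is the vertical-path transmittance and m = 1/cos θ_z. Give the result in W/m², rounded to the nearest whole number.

328 W/m²

Hour angle H = 15° × (14.75 − 12) = 41.25°.
cos θ_z = sin φ sin δ + cos φ cos δ cos H = (-0.4368)(0.1236) + (0.8996)(0.9923)(0.7518) = 0.6171.
Air mass m = 1/cos θ_z = 1/0.6171 = 1.620; τ^m = 0.56^1.620 = 0.3909.
Surface direct beam = 1361 × 0.6171 × 0.3909 = 328.31 W/m².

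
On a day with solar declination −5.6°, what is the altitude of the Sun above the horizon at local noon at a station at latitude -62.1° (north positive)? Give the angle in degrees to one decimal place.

At local solar noon the hour angle is zero, so the elevation is 90° − |φ − δ| = 90° − |-62.1° − (-5.6°)| = 90° − 56.5° = 33.5°.

33.5°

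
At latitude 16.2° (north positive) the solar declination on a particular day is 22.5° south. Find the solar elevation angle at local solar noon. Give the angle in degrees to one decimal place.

At local solar noon the hour angle is zero, so the elevation is 90° − |φ − δ| = 90° − |16.2° − (-22.5°)| = 90° − 38.7° = 51.3°.

51.3°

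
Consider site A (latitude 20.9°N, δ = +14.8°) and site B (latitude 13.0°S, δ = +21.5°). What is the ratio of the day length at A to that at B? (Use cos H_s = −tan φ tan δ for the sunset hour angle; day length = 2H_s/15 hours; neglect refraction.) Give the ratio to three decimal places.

1.130

A: H_s = arccos(−tan 20.9° · tan 14.8°) = 95.79°, so 2H_s/15 = 12.7720 h.
B: H_s = arccos(−tan -13.0° · tan 21.5°) = 84.78°, so 2H_s/15 = 11.3040 h.
Ratio A/B = 12.7720 / 11.3040 = 1.1299.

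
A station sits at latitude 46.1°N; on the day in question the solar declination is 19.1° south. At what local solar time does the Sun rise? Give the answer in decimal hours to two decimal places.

The sunset hour angle satisfies cos H_s = −tan φ tan δ = 0.3598, giving H_s = 68.91°.
Sunrise is at 12 − H_s/15 = 12 − 4.594 = 7.406 h local solar time.

7.41 h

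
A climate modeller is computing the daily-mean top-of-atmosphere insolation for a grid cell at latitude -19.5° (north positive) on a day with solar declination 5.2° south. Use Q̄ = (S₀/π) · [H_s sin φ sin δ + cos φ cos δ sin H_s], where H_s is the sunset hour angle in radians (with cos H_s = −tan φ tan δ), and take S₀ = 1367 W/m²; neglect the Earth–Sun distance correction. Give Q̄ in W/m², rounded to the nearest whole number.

429 W/m²

cos H_s = −tan(-19.5°) · tan(-5.2°) = -0.0322, so H_s = arccos(-0.0322) = 91.85°. In radians, H_s = 1.6031.
H_s sin φ sin δ = 1.6031 × -0.3338 × -0.0906 = 0.0485.
cos φ cos δ sin H_s = 0.9426 × 0.9959 × 0.9995 = 0.9383.
Q̄ = (1367/π) × (0.0485 + 0.9383) = 435.13 × 0.9868 = 429.39 W/m².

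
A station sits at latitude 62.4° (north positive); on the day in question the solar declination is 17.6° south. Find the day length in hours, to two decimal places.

cos H_s = −tan(62.4°) · tan(-17.6°) = 0.6068, so H_s = arccos(0.6068) = 52.64°.
Day length = 2 H_s / 15° h⁻¹ = 105.28° / 15 = 7.019 h.

7.02 hours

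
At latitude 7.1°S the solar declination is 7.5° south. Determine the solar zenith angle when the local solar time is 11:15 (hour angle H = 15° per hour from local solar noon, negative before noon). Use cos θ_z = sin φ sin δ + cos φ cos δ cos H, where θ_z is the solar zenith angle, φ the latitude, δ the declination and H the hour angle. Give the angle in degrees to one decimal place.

Hour angle H = 15° × (11.25 − 12) = -11.25°.
cos θ_z = sin φ sin δ + cos φ cos δ cos H = (-0.1236)(-0.1305) + (0.9923)(0.9914)(0.9808) = 0.9810.
θ_z = arccos(0.9810) = 11.19°.

11.2°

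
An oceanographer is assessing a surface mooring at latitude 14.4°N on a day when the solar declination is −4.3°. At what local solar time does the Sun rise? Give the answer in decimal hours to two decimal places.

The sunset hour angle satisfies cos H_s = −tan φ tan δ = 0.0193, giving H_s = 88.89°.
Sunrise is at 12 − H_s/15 = 12 − 5.926 = 6.074 h local solar time.

6.07 h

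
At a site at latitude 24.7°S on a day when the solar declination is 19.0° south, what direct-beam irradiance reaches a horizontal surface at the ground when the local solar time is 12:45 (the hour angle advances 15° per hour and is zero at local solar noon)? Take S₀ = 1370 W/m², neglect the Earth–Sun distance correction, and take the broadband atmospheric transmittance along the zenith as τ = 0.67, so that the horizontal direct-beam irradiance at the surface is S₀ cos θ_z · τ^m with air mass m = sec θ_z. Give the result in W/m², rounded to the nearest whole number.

890 W/m²

Hour angle H = 15° × (12.75 − 12) = 11.25°.
cos θ_z = sin φ sin δ + cos φ cos δ cos H = (-0.4179)(-0.3256) + (0.9085)(0.9455)(0.9808) = 0.9786.
Air mass m = 1/cos θ_z = 1/0.9786 = 1.022; τ^m = 0.67^1.022 = 0.6641.
Surface direct beam = 1370 × 0.9786 × 0.6641 = 890.35 W/m².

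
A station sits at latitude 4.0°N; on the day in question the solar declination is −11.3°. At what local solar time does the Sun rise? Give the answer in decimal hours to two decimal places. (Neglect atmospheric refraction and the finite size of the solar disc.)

−tan φ tan δ = −(0.0699)(-0.1998) = 0.0140; H_s = arccos(0.0140) = 89.20°.
Sunrise is at 12 − H_s/15 = 12 − 5.947 = 6.053 h local solar time.

6.05 h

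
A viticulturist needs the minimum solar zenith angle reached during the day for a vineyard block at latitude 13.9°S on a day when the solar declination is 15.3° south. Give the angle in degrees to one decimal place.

At local solar noon the hour angle is zero, so the zenith angle is |φ − δ| = |-13.9° − (-15.3°)| = 1.4°.

1.4°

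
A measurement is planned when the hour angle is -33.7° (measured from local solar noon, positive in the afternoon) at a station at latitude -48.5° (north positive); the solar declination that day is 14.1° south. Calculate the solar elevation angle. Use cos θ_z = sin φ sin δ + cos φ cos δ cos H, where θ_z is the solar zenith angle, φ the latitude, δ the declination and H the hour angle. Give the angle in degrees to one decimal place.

cos θ_z = sin(-48.5°) sin(-14.1°) + cos(-48.5°) cos(-14.1°) cos(-33.70°) = 0.1825 + 0.5347 = 0.7172.
θ_z = arccos(0.7172) = 44.18°, so the elevation is 90° − 44.18° = 45.82°.

45.8°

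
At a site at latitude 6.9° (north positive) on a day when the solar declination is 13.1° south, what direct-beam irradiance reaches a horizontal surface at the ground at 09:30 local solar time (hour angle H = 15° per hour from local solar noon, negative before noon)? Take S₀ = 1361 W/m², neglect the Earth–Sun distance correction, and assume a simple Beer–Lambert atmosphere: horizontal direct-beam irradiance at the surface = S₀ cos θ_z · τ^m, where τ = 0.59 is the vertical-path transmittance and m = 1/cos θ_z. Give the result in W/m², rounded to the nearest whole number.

494 W/m²

Hour angle H = 15° × (9.5 − 12) = -37.50°.
cos θ_z = sin φ sin δ + cos φ cos δ cos H = (0.1201)(-0.2267) + (0.9928)(0.9740)(0.7934) = 0.7400.
Air mass m = 1/cos θ_z = 1/0.7400 = 1.351; τ^m = 0.59^1.351 = 0.4903.
Surface direct beam = 1361 × 0.7400 × 0.4903 = 493.80 W/m².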